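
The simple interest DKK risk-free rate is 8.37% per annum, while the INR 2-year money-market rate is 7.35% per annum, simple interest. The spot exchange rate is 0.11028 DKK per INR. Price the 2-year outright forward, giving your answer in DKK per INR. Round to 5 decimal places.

T = 2 years.
Growth of 1 DKK over T: 1 + 0.0837×2 = 1.167400.
INR accumulates by 1 + 0.0735×2 = 1.147000.
Forward (DKK per INR) = 0.11028 × 1.167400 / 1.147000 = 0.1122414.

0.11224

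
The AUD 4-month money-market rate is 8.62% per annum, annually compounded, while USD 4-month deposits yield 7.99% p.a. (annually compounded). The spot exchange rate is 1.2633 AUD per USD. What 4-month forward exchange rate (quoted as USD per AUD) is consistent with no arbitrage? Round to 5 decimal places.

T = 4/12 years.
AUD growth factor: (1 + 0.0862)^(4/12) = 1.0279451.
USD accumulates by (1 + 0.0799)^(4/12) = 1.0259539.
CIP: F = S · (grow AUD)/(grow USD) = 1.2633 × 1.0279451/1.0259539 = 1.265752 AUD per USD.
Quoted the other way: 1/1.265752 = 0.79004 USD per AUD.

0.79004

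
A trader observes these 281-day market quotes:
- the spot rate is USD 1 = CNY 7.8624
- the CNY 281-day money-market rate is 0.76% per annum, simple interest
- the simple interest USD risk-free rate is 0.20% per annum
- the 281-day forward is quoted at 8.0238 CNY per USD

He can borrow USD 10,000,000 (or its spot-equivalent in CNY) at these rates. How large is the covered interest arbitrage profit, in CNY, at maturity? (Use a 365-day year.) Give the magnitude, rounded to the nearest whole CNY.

CNY 1,277,519

T = 281/365 years.
Route A — deposit USD, sell forward: 10,000,000 × 1.001539726 × 8.0238 = CNY 80,361,544.53.
Route B — convert at spot, deposit CNY: 10,000,000 × 7.8624 × 1.0058509589 = CNY 79,084,025.79.
The quoted forward overvalues USD, so borrow CNY, buy USD at spot, deposit the USD at 0.20%, and sell the proceeds forward at 8.0238.
Arbitrage profit = |80,361,544.53 − 79,084,025.79| = CNY 1,277,519.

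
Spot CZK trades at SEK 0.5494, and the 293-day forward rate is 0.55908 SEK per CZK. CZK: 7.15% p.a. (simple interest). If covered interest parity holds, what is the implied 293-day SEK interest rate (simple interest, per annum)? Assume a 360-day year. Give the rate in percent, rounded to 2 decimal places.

T = 293/360 years.
By CIP, F/S equals the SEK-to-CZK growth ratio: 0.55908/0.5494 = 1.0176192.
CZK growth factor: 1 + 0.0715×293/360 = 1.0581931.
So the SEK growth factor = 1.0768376.
r = (1.0768376 − 1)/(293/360) = 0.094408 → 9.44%.

9.44%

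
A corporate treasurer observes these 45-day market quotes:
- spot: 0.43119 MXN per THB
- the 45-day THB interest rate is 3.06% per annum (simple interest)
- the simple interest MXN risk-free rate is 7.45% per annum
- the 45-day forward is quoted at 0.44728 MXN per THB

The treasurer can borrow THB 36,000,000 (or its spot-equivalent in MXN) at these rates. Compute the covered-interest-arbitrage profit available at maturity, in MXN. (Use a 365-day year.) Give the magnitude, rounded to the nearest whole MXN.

MXN 497,411

T = 45/365 years.
Invest the THB and cover forward: 36,000,000 × 1.0037726027 × 0.44728 = MXN 16,162,826.75.
Convert at spot and invest in MXN: 36,000,000 × 0.43119 × 1.0091849315 = MXN 15,665,416.22.
The quoted forward overvalues THB, so borrow MXN, buy THB at spot, deposit the THB at 3.06%, and sell the proceeds forward at 0.44728.
Arbitrage profit = |16,162,826.75 − 15,665,416.22| = MXN 497,411.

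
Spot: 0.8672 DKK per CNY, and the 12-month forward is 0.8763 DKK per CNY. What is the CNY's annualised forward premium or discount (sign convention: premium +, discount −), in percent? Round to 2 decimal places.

T = 1 year.
(F − S)/S = (0.8763 − 0.8672)/0.8672 = 0.0104935.
×(1/T) gives 1.05% p.a.

+1.05%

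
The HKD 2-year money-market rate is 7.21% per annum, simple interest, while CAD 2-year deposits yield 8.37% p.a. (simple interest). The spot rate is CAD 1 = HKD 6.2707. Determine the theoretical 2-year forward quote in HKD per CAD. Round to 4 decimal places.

6.1461

T = 2 years.
Growth of 1 HKD over T: 1 + 0.0721×2 = 1.144200.
CAD growth factor: 1 + 0.0837×2 = 1.167400.
CIP: F = S · (grow HKD)/(grow CAD) = 6.2707 × 1.144200/1.167400 = 6.146081 HKD per CAD.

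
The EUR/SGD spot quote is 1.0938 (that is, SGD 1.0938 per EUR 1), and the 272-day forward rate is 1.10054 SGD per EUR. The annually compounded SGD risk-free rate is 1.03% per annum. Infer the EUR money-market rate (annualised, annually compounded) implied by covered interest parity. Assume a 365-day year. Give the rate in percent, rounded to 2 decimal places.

T = 272/365 years.
By CIP, F/S equals the SGD-to-EUR growth ratio: 1.10054/1.0938 = 1.0061620.
SGD growth factor: (1 + 0.0103)^(272/365) = 1.0076656.
Hence g_EUR = 1.0014944.
r = 1.0014944^(365/272) − 1 = 0.002006 → 0.20%.

0.20%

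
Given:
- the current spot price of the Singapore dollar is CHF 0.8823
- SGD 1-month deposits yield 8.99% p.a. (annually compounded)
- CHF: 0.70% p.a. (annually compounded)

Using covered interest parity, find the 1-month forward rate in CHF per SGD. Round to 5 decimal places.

T = 1/12 years.
CHF growth factor: (1 + 0.0070)^(1/12) = 1.0005815.
SGD growth factor: (1 + 0.0899)^(1/12) = 1.0071996.
So F = 0.8823 × 1.0005815 / 1.0071996 = 0.8765026 (CHF/SGD).

0.87650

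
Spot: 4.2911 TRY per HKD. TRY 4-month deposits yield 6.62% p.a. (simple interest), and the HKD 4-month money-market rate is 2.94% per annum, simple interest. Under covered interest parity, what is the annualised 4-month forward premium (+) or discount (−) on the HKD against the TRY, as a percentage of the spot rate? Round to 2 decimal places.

T = 4/12 years.
CIP forward (TRY per HKD) = 4.2911 × 1.0220667/1.009800 = 4.3432268.
(F − S)/S ÷ T = (4.3432268 − 4.2911)/4.2911/(4/12) = 0.036443 → 3.64%.

+3.64%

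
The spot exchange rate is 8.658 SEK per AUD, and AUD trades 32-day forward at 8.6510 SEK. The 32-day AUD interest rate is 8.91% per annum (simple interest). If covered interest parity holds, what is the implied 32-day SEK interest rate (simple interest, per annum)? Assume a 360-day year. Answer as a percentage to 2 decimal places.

7.99%

T = 32/360 years.
CIP gives F = S · g_SEK/g_AUD, so g_SEK/g_AUD = 8.651/8.658 = 0.9991915.
AUD growth factor: 1 + 0.0891×32/360 = 1.007920.
That pins the SEK growth at 1.0071051.
r = (1.0071051 − 1)/(32/360) = 0.079932 → 7.99%.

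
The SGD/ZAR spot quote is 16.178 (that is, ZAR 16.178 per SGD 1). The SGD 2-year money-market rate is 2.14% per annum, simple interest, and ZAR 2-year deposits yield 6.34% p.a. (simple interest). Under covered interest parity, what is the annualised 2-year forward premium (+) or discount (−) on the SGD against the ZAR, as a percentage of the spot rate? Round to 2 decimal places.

T = 2 years.
No-arbitrage forward: 16.178 × 1.126800 / 1.042800 = 17.481176 ZAR/SGD.
(F − S)/S ÷ T = (17.481176 − 16.178)/16.178/2 = 0.040276 → 4.03%.

+4.03%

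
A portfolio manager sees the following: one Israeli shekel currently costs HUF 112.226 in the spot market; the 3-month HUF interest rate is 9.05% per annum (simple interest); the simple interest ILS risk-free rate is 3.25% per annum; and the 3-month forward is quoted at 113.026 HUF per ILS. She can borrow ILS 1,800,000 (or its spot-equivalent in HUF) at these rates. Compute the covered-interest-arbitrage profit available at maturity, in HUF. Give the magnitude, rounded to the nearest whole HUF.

T = 3/12 years.
Keep in ILS, deliver into the forward: 1,800,000·1.008125·113.026 = HUF 205,099,805.25.
Swap to HUF now, deposit: 1,800,000·112.226·1.022625 = HUF 206,577,203.85.
The quoted forward undervalues ILS, so borrow ILS, convert to HUF at spot, deposit the HUF at 9.05%, and buy ILS forward at 113.026 to cover the loan.
Profit = 206,577,203.85 − 205,099,805.25 = HUF 1,477,399.

HUF 1,477,399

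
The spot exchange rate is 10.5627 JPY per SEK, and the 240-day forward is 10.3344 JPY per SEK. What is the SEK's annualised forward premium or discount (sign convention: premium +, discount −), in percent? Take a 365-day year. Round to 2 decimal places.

T = 240/365 years.
SEK trades forward at -2.16138% vs spot over the period.
Per annum: -0.0216138 / (240/365) = -0.032871 = -3.29%.

-3.29%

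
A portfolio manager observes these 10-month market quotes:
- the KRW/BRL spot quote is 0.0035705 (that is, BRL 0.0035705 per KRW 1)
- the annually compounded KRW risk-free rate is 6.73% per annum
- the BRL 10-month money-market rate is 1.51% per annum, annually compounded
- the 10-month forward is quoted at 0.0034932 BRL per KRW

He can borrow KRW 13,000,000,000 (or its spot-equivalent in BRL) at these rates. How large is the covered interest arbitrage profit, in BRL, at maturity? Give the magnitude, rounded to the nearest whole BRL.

BRL 944,668

T = 10/12 years.
Keep in KRW, deliver into the forward: 13,000,000,000·1.0557767435·0.0034932 = BRL 47,944,511.17.
Swap to BRL now, deposit: 13,000,000,000·0.0035705·1.0125675915 = BRL 46,999,843.61.
The quoted forward overvalues KRW, so borrow BRL, buy KRW at spot, deposit the KRW at 6.73%, and sell the proceeds forward at 0.0034932.
The gap between the two covered legs is BRL 944,668.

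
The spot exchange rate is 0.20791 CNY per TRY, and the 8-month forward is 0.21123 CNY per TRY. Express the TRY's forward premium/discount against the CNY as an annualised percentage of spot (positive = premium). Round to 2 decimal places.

+2.40%

T = 8/12 years.
TRY trades forward at +1.59684% vs spot over the period.
Per annum: 0.0159684 / (8/12) = 0.023953 = 2.40%.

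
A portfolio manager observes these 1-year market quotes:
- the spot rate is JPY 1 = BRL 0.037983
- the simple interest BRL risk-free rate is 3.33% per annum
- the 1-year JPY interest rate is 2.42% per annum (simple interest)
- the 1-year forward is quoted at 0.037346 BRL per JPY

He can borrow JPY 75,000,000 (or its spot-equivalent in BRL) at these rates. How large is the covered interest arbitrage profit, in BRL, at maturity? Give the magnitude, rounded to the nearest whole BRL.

T = 1 year.
Route A — deposit JPY, sell forward: 75,000,000 × 1.024200 × 0.037346 = BRL 2,868,732.99.
Route B — convert at spot, deposit BRL: 75,000,000 × 0.037983 × 1.033300 = BRL 2,943,587.54.
The quoted forward undervalues JPY, so borrow JPY, convert to BRL at spot, deposit the BRL at 3.33%, and buy JPY forward at 0.037346 to cover the loan.
Profit = 2,943,587.54 − 2,868,732.99 = BRL 74,855.

BRL 74,855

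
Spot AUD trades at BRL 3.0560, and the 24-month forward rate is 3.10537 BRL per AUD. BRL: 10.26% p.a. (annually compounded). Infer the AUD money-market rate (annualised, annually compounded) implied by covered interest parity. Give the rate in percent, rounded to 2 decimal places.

9.38%

T = 2 years.
F/S = 3.10537/3.056 = 1.0161551 = (growth of BRL) / (growth of AUD).
BRL growth factor: (1 + 0.1026)^2 = 1.2157268.
That pins the AUD growth at 1.1963989.
Annualise: 1.1963989^(1/2) − 1 = 0.093800 = 9.38%.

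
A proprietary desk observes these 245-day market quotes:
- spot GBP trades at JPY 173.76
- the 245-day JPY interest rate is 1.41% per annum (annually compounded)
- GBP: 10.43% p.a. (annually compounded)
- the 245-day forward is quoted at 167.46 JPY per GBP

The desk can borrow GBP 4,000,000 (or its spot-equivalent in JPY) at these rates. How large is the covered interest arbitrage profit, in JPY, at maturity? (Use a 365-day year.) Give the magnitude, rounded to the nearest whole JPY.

JPY 14,363,256

T = 245/365 years.
Keep in GBP, deliver into the forward: 4,000,000·1.06886156196·167.46 = JPY 715,966,228.66.
Swap to JPY now, deposit: 4,000,000·173.76·1.00944258282 = JPY 701,602,972.76.
The quoted forward overvalues GBP, so borrow JPY, buy GBP at spot, deposit the GBP at 10.43%, and sell the proceeds forward at 167.46.
Profit = 715,966,228.66 − 701,602,972.76 = JPY 14,363,256.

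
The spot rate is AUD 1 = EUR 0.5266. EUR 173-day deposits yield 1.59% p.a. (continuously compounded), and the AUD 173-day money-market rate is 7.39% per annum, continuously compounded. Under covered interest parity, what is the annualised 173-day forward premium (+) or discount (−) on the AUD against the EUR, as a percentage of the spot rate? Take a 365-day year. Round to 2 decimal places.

-5.72%

T = 173/365 years.
F = S · g_EUR/g_AUD = 0.5266 × 1.0075646/1.0356472 = 0.5123207.
Annualised premium = (F − S)/S × (1/T) = (0.5123207 − 0.5266)/0.5266 ÷ (173/365) = -5.72%.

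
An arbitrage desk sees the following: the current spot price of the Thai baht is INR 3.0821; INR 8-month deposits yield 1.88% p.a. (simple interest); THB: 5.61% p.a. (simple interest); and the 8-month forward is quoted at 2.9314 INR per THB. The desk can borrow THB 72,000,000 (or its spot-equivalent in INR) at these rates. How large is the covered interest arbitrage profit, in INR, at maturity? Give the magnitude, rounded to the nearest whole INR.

T = 8/12 years.
Keep in THB, deliver into the forward: 72,000,000·1.037400·2.9314 = INR 218,954,473.92.
Swap to INR now, deposit: 72,000,000·3.0821·1.01253333333 = INR 224,692,487.04.
The quoted forward undervalues THB, so borrow THB, convert to INR at spot, deposit the INR at 1.88%, and buy THB forward at 2.9314 to cover the loan.
Profit = 224,692,487.04 − 218,954,473.92 = INR 5,738,013.

INR 5,738,013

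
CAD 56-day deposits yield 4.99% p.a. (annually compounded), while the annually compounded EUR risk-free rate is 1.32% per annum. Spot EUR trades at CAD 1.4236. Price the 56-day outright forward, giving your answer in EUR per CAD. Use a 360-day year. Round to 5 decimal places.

0.69857

T = 56/360 years.
Growth of 1 CAD over T: (1 + 0.0499)^(56/360) = 1.0076035.
EUR accumulates by (1 + 0.0132)^(56/360) = 1.002042.
Forward (CAD per EUR) = 1.4236 × 1.0076035 / 1.002042 = 1.431501.
Invert for EUR per CAD: 1 / 1.431501 = 0.69857.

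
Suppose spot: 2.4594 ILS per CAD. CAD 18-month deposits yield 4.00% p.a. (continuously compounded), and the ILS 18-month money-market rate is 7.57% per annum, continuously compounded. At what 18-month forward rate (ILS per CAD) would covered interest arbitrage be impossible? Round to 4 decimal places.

2.5947

T = 18/12 years.
Growth of 1 ILS over T: e^(0.0757×18/12) = 1.1202479.
Growth of 1 CAD over T: e^(0.0400×18/12) = 1.0618365.
Forward (ILS per CAD) = 2.4594 × 1.1202479 / 1.0618365 = 2.594691.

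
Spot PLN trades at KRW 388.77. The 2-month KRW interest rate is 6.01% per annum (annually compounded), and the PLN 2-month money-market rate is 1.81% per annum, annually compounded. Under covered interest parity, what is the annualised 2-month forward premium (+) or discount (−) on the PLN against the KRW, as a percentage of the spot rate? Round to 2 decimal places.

T = 2/12 years.
F = S · g_KRW/g_PLN = 388.77 × 1.0097747/1.0029942 = 391.39819.
Annualised premium = (F − S)/S × (1/T) = (391.39819 − 388.77)/388.77 ÷ (2/12) = 4.06%.

+4.06%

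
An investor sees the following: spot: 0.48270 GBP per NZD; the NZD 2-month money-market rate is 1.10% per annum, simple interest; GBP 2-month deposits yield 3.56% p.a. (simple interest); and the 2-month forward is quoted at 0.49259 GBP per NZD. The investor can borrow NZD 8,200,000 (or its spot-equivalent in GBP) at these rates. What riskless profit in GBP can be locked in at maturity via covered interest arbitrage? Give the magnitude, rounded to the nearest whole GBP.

GBP 65,018

T = 2/12 years.
Keep in NZD, deliver into the forward: 8,200,000·1.001833333·0.49259 = GBP 4,046,643.27.
Swap to GBP now, deposit: 8,200,000·0.48270·1.005933333 = GBP 3,981,624.96.
The quoted forward overvalues NZD, so borrow GBP, buy NZD at spot, deposit the NZD at 1.10%, and sell the proceeds forward at 0.49259.
Profit = 4,046,643.27 − 3,981,624.96 = GBP 65,018.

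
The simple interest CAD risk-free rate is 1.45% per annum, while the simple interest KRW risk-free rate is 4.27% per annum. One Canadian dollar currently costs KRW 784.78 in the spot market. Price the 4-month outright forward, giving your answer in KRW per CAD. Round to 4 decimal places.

792.1214

T = 4/12 years.
Growth of 1 KRW over T: 1 + 0.0427×4/12 = 1.014233333.
CAD growth factor: 1 + 0.0145×4/12 = 1.004833333.
So F = 784.78 × 1.014233333 / 1.004833333 = 792.121448 (KRW/CAD).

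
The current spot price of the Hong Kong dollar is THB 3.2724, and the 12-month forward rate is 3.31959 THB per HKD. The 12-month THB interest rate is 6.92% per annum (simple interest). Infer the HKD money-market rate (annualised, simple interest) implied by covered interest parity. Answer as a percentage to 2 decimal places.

T = 1 year.
CIP gives F = S · g_THB/g_HKD, so g_THB/g_HKD = 3.31959/3.2724 = 1.0144206.
The THB side grows by 1 + 0.0692×1 = 1.069200.
So the HKD growth factor = 1.0540007.
(1.0540007 − 1)/T = 0.054001, i.e. 5.40%.

5.40%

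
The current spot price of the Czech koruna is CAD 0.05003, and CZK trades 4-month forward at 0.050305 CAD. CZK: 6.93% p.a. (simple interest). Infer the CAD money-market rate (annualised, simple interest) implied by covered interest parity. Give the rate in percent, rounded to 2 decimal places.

8.62%

T = 4/12 years.
CIP gives F = S · g_CAD/g_CZK, so g_CAD/g_CZK = 0.050305/0.05003 = 1.0054967.
CZK growth factor: 1 + 0.0693×4/12 = 1.023100.
That pins the CAD growth at 1.0287237.
r = (1.0287237 − 1)/(4/12) = 0.086171 → 8.62%.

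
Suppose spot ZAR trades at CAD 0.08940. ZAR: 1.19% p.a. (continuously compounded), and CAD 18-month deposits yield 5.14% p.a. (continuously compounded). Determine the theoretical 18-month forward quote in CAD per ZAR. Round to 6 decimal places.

0.094857

T = 18/12 years.
CAD accumulates by e^(0.0514×18/12) = 1.0801501.
Growth of 1 ZAR over T: e^(0.0119×18/12) = 1.0180103.
CIP: F = S · (grow CAD)/(grow ZAR) = 0.0894 × 1.0801501/1.0180103 = 0.09485702 CAD per ZAR.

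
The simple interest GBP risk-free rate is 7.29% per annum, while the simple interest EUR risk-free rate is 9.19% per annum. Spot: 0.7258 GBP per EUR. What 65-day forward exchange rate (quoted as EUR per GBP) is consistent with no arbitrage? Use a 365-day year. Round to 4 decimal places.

1.3824

T = 65/365 years.
GBP growth factor: 1 + 0.0729×65/365 = 1.0129822.
Growth of 1 EUR over T: 1 + 0.0919×65/365 = 1.0163658.
Forward (GBP per EUR) = 0.7258 × 1.0129822 / 1.0163658 = 0.7233837.
Invert for EUR per GBP: 1 / 0.7233837 = 1.3824.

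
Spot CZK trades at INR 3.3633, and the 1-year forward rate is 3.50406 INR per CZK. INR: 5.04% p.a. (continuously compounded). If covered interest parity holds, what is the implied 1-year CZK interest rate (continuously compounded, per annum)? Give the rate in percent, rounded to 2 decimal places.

0.94%

T = 1 year.
F/S = 3.50406/3.3633 = 1.0418518 = (growth of INR) / (growth of CZK).
INR growth factor: e^(0.0504×1) = 1.0516917.
Hence g_CZK = 1.0094446.
Take logs: ln 1.0094446 / 1 = 0.009400, so 0.94%.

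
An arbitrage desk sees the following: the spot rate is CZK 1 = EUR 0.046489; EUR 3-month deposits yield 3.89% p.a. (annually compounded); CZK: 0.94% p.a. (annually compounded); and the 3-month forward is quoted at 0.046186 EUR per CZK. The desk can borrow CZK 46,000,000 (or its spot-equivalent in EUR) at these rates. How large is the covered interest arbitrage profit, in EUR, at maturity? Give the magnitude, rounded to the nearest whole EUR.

T = 3/12 years.
Invest the CZK and cover forward: 46,000,000 × 1.002341761 × 0.046186 = EUR 2,129,531.20.
Convert at spot and invest in EUR: 46,000,000 × 0.046489 × 1.009586272 = EUR 2,158,994.19.
The quoted forward undervalues CZK, so borrow CZK, convert to EUR at spot, deposit the EUR at 3.89%, and buy CZK forward at 0.046186 to cover the loan.
Profit = 2,158,994.19 − 2,129,531.20 = EUR 29,463.

EUR 29,463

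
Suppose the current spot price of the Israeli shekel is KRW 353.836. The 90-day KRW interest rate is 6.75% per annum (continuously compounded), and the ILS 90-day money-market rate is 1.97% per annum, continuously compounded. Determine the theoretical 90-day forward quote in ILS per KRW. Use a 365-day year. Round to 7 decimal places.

0.0027931

T = 90/365 years.
Growth of 1 KRW over T: e^(0.0675×90/365) = 1.0167831.
ILS growth factor: e^(0.0197×90/365) = 1.0048694.
So F = 353.836 × 1.0167831 / 1.0048694 = 358.0311 (KRW/ILS).
Invert for ILS per KRW: 1 / 358.0311 = 0.0027931.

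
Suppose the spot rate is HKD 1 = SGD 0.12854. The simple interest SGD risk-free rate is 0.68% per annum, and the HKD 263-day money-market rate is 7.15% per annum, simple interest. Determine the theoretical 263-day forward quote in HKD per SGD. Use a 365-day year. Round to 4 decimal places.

T = 263/365 years.
SGD growth factor: 1 + 0.0068×263/365 = 1.0048997.
HKD accumulates by 1 + 0.0715×263/365 = 1.0515192.
So F = 0.12854 × 1.0048997 / 1.0515192 = 0.1228411 (SGD/HKD).
Invert for HKD per SGD: 1 / 0.1228411 = 8.1406.

8.1406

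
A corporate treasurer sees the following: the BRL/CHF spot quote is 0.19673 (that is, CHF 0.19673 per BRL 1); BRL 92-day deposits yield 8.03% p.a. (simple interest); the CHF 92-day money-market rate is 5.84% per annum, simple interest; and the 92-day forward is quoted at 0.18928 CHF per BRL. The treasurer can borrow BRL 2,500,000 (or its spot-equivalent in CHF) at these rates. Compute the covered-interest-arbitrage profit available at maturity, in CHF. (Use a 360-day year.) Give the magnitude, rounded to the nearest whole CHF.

T = 92/360 years.
Route A — deposit BRL, sell forward: 2,500,000 × 1.02052111 × 0.18928 = CHF 482,910.59.
Route B — convert at spot, deposit CHF: 2,500,000 × 0.19673 × 1.01492444 = CHF 499,165.21.
The quoted forward undervalues BRL, so borrow BRL, convert to CHF at spot, deposit the CHF at 5.84%, and buy BRL forward at 0.18928 to cover the loan.
The gap between the two covered legs is CHF 16,255.

CHF 16,255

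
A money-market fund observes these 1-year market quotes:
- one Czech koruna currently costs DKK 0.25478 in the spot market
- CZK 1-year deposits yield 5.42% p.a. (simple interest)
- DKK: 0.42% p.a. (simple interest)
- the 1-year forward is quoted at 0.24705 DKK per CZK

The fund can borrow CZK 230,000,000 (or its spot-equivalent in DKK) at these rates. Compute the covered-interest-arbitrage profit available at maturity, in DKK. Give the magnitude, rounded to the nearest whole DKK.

T = 1 year.
Route A — deposit CZK, sell forward: 230,000,000 × 1.054200 × 0.24705 = DKK 59,901,225.30.
Route B — convert at spot, deposit DKK: 230,000,000 × 0.25478 × 1.004200 = DKK 58,845,517.48.
The quoted forward overvalues CZK, so borrow DKK, buy CZK at spot, deposit the CZK at 5.42%, and sell the proceeds forward at 0.24705.
Profit = 59,901,225.30 − 58,845,517.48 = DKK 1,055,708.

DKK 1,055,708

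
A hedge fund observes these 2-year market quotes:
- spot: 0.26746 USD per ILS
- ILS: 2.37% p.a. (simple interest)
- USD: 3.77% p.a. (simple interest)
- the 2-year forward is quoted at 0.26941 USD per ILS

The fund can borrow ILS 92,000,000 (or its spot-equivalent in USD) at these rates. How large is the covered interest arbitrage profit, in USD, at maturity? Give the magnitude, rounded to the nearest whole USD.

USD 501,073

T = 2 years.
Keep in ILS, deliver into the forward: 92,000,000·1.047400·0.26941 = USD 25,960,563.13.
Swap to USD now, deposit: 92,000,000·0.26746·1.075400 = USD 26,461,636.53.
The quoted forward undervalues ILS, so borrow ILS, convert to USD at spot, deposit the USD at 3.77%, and buy ILS forward at 0.26941 to cover the loan.
The gap between the two covered legs is USD 501,073.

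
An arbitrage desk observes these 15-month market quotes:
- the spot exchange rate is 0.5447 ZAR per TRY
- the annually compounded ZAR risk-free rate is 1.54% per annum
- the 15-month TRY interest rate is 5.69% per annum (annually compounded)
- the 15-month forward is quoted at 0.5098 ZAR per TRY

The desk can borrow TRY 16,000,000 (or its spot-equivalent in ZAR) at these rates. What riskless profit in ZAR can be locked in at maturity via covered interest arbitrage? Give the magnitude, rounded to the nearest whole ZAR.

T = 15/12 years.
Route A — deposit TRY, sell forward: 16,000,000 × 1.071623854 × 0.5098 = ZAR 8,741,021.45.
Route B — convert at spot, deposit ZAR: 16,000,000 × 0.5447 × 1.019286915 = ZAR 8,883,289.32.
The quoted forward undervalues TRY, so borrow TRY, convert to ZAR at spot, deposit the ZAR at 1.54%, and buy TRY forward at 0.5098 to cover the loan.
Arbitrage profit = |8,741,021.45 − 8,883,289.32| = ZAR 142,268.

ZAR 142,268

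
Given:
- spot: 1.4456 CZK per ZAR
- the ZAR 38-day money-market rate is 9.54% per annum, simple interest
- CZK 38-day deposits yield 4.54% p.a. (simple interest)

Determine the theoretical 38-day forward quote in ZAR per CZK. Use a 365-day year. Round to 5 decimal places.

0.69534

T = 38/365 years.
CZK growth factor: 1 + 0.0454×38/365 = 1.0047266.
ZAR growth factor: 1 + 0.0954×38/365 = 1.0099321.
So F = 1.4456 × 1.0047266 / 1.0099321 = 1.438149 (CZK/ZAR).
Invert for ZAR per CZK: 1 / 1.438149 = 0.69534.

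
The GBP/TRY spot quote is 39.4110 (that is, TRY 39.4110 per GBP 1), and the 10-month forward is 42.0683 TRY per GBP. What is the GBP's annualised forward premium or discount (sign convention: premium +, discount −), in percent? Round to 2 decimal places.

T = 10/12 years.
(F − S)/S = (42.0683 − 39.411)/39.411 = 0.0674253.
×(1/T) gives 8.09% p.a.

+8.09%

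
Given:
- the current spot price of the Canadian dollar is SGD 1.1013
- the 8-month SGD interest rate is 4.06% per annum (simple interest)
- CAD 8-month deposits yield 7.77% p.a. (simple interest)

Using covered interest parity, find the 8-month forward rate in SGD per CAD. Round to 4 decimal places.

T = 8/12 years.
SGD growth factor: 1 + 0.0406×8/12 = 1.0270667.
CAD accumulates by 1 + 0.0777×8/12 = 1.051800.
CIP: F = S · (grow SGD)/(grow CAD) = 1.1013 × 1.0270667/1.051800 = 1.075403 SGD per CAD.

1.0754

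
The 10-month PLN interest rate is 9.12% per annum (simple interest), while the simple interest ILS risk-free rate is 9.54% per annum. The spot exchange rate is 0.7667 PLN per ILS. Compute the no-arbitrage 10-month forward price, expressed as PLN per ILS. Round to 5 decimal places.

T = 10/12 years.
PLN accumulates by 1 + 0.0912×10/12 = 1.076000.
ILS growth factor: 1 + 0.0954×10/12 = 1.079500.
Forward (PLN per ILS) = 0.7667 × 1.076000 / 1.079500 = 0.7642142.

0.76421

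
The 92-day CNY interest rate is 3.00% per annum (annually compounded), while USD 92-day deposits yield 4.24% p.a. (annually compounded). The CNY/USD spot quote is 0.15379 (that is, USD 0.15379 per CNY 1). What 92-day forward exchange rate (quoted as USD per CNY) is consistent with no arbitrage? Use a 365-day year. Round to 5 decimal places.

0.15425

T = 92/365 years.
USD accumulates by (1 + 0.0424)^(92/365) = 1.0105217.
CNY accumulates by (1 + 0.0300)^(92/365) = 1.0074783.
So F = 0.15379 × 1.0105217 / 1.0074783 = 0.1542546 (USD/CNY).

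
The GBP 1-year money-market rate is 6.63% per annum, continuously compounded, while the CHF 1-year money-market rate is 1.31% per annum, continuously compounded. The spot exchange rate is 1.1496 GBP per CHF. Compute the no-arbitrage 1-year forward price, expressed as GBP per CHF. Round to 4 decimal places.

T = 1 year.
GBP growth factor: e^(0.0663×1) = 1.0685472.
CHF accumulates by e^(0.0131×1) = 1.0131862.
Forward (GBP per CHF) = 1.1496 × 1.0685472 / 1.0131862 = 1.212415.

1.2124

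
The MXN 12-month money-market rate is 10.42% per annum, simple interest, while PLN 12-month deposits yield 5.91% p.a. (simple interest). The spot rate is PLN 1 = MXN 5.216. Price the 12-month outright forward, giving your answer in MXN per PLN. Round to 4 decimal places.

T = 1 year.
Growth of 1 MXN over T: 1 + 0.1042×1 = 1.104200.
PLN accumulates by 1 + 0.0591×1 = 1.059100.
CIP: F = S · (grow MXN)/(grow PLN) = 5.216 × 1.104200/1.059100 = 5.438115 MXN per PLN.

5.4381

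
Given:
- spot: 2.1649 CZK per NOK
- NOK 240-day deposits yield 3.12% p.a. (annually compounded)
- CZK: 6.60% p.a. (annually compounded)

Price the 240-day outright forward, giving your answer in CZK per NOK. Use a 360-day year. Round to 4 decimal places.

2.2133

T = 240/360 years.
CZK growth factor: (1 + 0.0660)^(240/360) = 1.0435297.
NOK accumulates by (1 + 0.0312)^(240/360) = 1.0206933.
Forward (CZK per NOK) = 2.1649 × 1.0435297 / 1.0206933 = 2.213336.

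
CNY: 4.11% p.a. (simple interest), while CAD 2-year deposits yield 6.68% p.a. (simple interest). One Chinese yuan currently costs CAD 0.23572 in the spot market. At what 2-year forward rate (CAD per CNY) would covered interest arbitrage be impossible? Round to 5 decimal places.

T = 2 years.
CAD growth factor: 1 + 0.0668×2 = 1.133600.
CNY accumulates by 1 + 0.0411×2 = 1.082200.
Forward (CAD per CNY) = 0.23572 × 1.133600 / 1.082200 = 0.2469157.

0.24692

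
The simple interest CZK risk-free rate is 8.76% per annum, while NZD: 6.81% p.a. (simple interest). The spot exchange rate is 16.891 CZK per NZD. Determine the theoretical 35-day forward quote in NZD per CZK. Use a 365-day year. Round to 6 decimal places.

0.059093

T = 35/365 years.
CZK growth factor: 1 + 0.0876×35/365 = 1.008400.
NZD accumulates by 1 + 0.0681×35/365 = 1.0065301.
CIP: F = S · (grow CZK)/(grow NZD) = 16.891 × 1.008400/1.0065301 = 16.92238 CZK per NZD.
Invert for NZD per CZK: 1 / 16.92238 = 0.059093.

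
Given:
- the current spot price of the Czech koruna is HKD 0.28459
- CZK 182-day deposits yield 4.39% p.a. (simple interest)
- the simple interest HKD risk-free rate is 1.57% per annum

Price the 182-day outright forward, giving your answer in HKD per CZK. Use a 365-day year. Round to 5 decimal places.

T = 182/365 years.
HKD growth factor: 1 + 0.0157×182/365 = 1.0078285.
CZK accumulates by 1 + 0.0439×182/365 = 1.0218899.
So F = 0.28459 × 1.0078285 / 1.0218899 = 0.2806740 (HKD/CZK).

0.28067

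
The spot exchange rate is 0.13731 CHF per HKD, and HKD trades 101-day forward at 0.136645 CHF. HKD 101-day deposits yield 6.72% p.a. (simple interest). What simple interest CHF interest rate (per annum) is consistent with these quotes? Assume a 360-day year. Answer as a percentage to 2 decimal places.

4.96%

T = 101/360 years.
F/S = 0.136645/0.13731 = 0.9951569 = (growth of CHF) / (growth of HKD).
HKD growth factor: 1 + 0.0672×101/360 = 1.0188533.
Hence g_CHF = 1.0139189.
r = (1.0139189 − 1)/(101/360) = 0.049612 → 4.96%.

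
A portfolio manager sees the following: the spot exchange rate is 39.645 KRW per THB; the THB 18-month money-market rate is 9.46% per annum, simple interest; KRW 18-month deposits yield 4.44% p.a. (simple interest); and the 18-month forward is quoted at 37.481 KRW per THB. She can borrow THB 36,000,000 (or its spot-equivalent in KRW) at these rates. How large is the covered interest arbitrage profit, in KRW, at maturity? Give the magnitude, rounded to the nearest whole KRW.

KRW 18,511,088

T = 18/12 years.
Route A — deposit THB, sell forward: 36,000,000 × 1.141900 × 37.481 = KRW 1,540,783,940.40.
Route B — convert at spot, deposit KRW: 36,000,000 × 39.645 × 1.066600 = KRW 1,522,272,852.00.
The quoted forward overvalues THB, so borrow KRW, buy THB at spot, deposit the THB at 9.46%, and sell the proceeds forward at 37.481.
Arbitrage profit = |1,540,783,940.40 − 1,522,272,852.00| = KRW 18,511,088.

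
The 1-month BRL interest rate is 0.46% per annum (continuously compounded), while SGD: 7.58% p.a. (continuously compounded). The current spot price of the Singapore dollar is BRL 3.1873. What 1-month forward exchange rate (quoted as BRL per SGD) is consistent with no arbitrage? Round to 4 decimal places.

3.1684

T = 1/12 years.
BRL growth factor: e^(0.0046×1/12) = 1.0003834.
Growth of 1 SGD over T: e^(0.0758×1/12) = 1.0063367.
So F = 3.1873 × 1.0003834 / 1.0063367 = 3.168445 (BRL/SGD).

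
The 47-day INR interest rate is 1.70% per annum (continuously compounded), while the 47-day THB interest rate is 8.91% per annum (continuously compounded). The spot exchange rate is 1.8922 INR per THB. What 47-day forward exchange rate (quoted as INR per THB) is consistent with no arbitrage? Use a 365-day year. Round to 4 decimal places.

1.8747

T = 47/365 years.
INR accumulates by e^(0.0170×47/365) = 1.0021914.
THB growth factor: e^(0.0891×47/365) = 1.0115392.
So F = 1.8922 × 1.0021914 / 1.0115392 = 1.874714 (INR/THB).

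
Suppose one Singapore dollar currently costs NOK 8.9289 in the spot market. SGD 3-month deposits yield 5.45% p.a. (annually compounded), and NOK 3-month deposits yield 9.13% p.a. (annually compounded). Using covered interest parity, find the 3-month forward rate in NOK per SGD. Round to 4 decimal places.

9.0058

T = 3/12 years.
Growth of 1 NOK over T: (1 + 0.0913)^(3/12) = 1.0220827.
SGD accumulates by (1 + 0.0545)^(3/12) = 1.0133551.
So F = 8.9289 × 1.0220827 / 1.0133551 = 9.005801 (NOK/SGD).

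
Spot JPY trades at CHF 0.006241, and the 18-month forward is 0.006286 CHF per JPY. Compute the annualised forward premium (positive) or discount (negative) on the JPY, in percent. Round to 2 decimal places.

+0.48%

T = 18/12 years.
Period premium: (0.006286 − 0.006241)/0.006241 = 0.0072104.
×(1/T) gives 0.48% p.a.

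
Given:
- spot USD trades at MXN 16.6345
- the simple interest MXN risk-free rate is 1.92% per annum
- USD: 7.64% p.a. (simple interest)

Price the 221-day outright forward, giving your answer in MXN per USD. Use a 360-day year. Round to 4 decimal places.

T = 221/360 years.
MXN growth factor: 1 + 0.0192×221/360 = 1.01178667.
Growth of 1 USD over T: 1 + 0.0764×221/360 = 1.04690111.
Forward (MXN per USD) = 16.6345 × 1.01178667 / 1.04690111 = 16.076557.

16.0766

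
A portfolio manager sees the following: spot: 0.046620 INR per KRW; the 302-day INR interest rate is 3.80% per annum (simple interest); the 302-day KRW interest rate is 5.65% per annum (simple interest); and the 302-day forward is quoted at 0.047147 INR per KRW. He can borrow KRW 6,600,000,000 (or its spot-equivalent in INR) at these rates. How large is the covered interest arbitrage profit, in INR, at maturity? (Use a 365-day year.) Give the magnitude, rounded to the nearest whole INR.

INR 8,350,594

T = 302/365 years.
Keep in KRW, deliver into the forward: 6,600,000,000·1.04674794521·0.047147 = INR 325,716,767.46.
Swap to INR now, deposit: 6,600,000,000·0.046620·1.03144109589 = INR 317,366,173.68.
The quoted forward overvalues KRW, so borrow INR, buy KRW at spot, deposit the KRW at 5.65%, and sell the proceeds forward at 0.047147.
The gap between the two covered legs is INR 8,350,594.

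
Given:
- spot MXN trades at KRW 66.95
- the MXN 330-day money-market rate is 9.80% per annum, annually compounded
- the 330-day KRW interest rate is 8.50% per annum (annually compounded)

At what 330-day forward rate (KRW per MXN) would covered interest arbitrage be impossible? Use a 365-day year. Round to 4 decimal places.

T = 330/365 years.
Growth of 1 KRW over T: (1 + 0.0850)^(330/365) = 1.07654544.
Growth of 1 MXN over T: (1 + 0.0980)^(330/365) = 1.08820061.
So F = 66.95 × 1.07654544 / 1.08820061 = 66.232932 (KRW/MXN).

66.2329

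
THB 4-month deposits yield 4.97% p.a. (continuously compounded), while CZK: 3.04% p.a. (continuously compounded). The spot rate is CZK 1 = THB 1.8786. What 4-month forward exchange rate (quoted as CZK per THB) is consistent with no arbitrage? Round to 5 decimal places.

T = 4/12 years.
Growth of 1 THB over T: e^(0.0497×4/12) = 1.0167047.
Growth of 1 CZK over T: e^(0.0304×4/12) = 1.0101848.
CIP: F = S · (grow THB)/(grow CZK) = 1.8786 × 1.0167047/1.0101848 = 1.890725 THB per CZK.
Quoted the other way: 1/1.890725 = 0.52890 CZK per THB.

0.52890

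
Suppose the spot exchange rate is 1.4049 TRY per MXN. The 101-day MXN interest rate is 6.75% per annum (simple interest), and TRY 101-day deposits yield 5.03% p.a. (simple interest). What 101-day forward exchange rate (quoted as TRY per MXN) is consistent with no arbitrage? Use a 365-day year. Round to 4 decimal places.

1.3983

T = 101/365 years.
TRY growth factor: 1 + 0.0503×101/365 = 1.0139186.
MXN growth factor: 1 + 0.0675×101/365 = 1.0186781.
Forward (TRY per MXN) = 1.4049 × 1.0139186 / 1.0186781 = 1.398336.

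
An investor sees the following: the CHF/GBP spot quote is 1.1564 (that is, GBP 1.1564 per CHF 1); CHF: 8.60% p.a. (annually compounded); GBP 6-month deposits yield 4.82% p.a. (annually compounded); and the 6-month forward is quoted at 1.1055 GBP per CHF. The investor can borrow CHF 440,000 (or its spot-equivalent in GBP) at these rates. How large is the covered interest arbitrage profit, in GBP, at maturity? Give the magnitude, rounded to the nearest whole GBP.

GBP 14,029

T = 6/12 years.
Keep in CHF, deliver into the forward: 440,000·1.04211324·1.1055 = GBP 506,904.72.
Swap to GBP now, deposit: 440,000·1.1564·1.02381639 = GBP 520,934.16.
The quoted forward undervalues CHF, so borrow CHF, convert to GBP at spot, deposit the GBP at 4.82%, and buy CHF forward at 1.1055 to cover the loan.
Profit = 520,934.16 − 506,904.72 = GBP 14,029.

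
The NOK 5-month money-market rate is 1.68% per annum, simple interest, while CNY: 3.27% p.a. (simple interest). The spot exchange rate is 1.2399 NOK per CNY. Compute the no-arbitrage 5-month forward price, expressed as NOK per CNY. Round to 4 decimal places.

1.2318

T = 5/12 years.
NOK growth factor: 1 + 0.0168×5/12 = 1.007000.
Growth of 1 CNY over T: 1 + 0.0327×5/12 = 1.013625.
So F = 1.2399 × 1.007000 / 1.013625 = 1.231796 (NOK/CNY).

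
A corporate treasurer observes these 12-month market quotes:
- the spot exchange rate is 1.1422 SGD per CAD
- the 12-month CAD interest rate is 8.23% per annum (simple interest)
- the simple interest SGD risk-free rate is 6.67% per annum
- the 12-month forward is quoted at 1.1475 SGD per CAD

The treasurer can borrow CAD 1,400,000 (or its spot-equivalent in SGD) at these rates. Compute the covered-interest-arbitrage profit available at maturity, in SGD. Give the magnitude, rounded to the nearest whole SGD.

T = 1 year.
Invest the CAD and cover forward: 1,400,000 × 1.082300 × 1.1475 = SGD 1,738,714.95.
Convert at spot and invest in SGD: 1,400,000 × 1.1422 × 1.066700 = SGD 1,705,738.64.
The quoted forward overvalues CAD, so borrow SGD, buy CAD at spot, deposit the CAD at 8.23%, and sell the proceeds forward at 1.1475.
The gap between the two covered legs is SGD 32,976.

SGD 32,976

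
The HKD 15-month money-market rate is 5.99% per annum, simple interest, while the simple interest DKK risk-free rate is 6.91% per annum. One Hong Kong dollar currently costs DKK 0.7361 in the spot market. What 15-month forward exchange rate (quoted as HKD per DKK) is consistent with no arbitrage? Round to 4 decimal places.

T = 15/12 years.
DKK accumulates by 1 + 0.0691×15/12 = 1.086375.
HKD growth factor: 1 + 0.0599×15/12 = 1.074875.
So F = 0.7361 × 1.086375 / 1.074875 = 0.7439755 (DKK/HKD).
Invert for HKD per DKK: 1 / 0.7439755 = 1.3441.

1.3441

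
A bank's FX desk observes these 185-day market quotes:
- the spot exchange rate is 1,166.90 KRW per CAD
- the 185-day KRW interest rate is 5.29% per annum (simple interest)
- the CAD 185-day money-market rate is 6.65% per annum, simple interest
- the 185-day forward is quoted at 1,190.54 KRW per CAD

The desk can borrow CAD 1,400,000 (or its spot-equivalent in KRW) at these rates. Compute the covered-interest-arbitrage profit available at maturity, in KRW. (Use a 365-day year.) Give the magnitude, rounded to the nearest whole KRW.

T = 185/365 years.
Route A — deposit CAD, sell forward: 1,400,000 × 1.033705479452 × 1190.54 = KRW 1,722,934,810.11.
Route B — convert at spot, deposit KRW: 1,400,000 × 1166.90 × 1.026812328767 = KRW 1,677,462,229.01.
The quoted forward overvalues CAD, so borrow KRW, buy CAD at spot, deposit the CAD at 6.65%, and sell the proceeds forward at 1,190.54.
The gap between the two covered legs is KRW 45,472,581.

KRW 45,472,581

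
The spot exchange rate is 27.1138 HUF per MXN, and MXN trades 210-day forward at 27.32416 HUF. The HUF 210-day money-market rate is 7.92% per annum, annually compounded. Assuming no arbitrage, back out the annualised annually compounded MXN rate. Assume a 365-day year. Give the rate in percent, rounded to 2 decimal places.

T = 210/365 years.
F/S = 27.32416/27.1138 = 1.0077584 = (growth of HUF) / (growth of MXN).
The HUF side grows by (1 + 0.0792)^(210/365) = 1.0448284.
So the MXN growth factor = 1.0367846.
r = 1.0367846^(365/210) − 1 = 0.064800 → 6.48%.

6.48%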